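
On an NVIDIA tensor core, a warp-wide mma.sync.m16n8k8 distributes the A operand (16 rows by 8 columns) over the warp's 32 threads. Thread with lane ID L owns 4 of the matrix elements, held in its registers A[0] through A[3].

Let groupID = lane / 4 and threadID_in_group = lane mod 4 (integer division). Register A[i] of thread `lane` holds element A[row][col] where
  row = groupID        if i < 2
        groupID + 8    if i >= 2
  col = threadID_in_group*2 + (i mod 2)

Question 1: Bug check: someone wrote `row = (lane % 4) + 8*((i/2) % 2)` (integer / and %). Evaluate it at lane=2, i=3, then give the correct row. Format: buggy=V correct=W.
buggy=10 correct=8

`(lane % 4) + 8*((i/2) % 2)`[2,3]->10
2: gid=0,tid=2
[3] (0+8,2*2+1) = (8,5)
row: 10 vs 8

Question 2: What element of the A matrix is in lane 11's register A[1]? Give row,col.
2,7

11: gid=2,tid=3
[1] (2+0,3*2+1) = (2,7)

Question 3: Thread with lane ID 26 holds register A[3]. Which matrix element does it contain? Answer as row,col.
26: gr=6,th=2
[3] (6+8,2*2+1) = (14,5)

14,5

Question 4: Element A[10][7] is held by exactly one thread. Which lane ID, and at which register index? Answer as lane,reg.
r=10->g=2,rb=1  c=7->t=3,b0=1
L=2*4+3=11  i=1*2+1=3

11,3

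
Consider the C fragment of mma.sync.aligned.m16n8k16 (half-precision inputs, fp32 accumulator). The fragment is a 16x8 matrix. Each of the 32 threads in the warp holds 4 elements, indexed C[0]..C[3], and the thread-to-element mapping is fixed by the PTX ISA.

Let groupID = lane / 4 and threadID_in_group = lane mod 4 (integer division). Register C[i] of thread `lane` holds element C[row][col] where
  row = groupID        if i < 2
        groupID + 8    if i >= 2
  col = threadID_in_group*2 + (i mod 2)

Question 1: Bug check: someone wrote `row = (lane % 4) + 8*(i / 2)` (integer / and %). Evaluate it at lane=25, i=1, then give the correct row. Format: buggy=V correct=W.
`(lane % 4) + 8*(i / 2)`[25,1]⇒1
lane 25: gr=6 (25/4), th=1 (25%4)
i=1: r=6+0=6, c=1*2+1=3
row: 1 vs 6

buggy=1 correct=6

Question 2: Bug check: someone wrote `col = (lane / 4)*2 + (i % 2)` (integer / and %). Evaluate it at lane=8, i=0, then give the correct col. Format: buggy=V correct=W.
buggy=4 correct=0

`(lane / 4)*2 + (i % 2)`[8,0]=>4
8: grp=2,tig=0
[0] (2+0,0*2+0) = (2,0)
col: 4 vs 0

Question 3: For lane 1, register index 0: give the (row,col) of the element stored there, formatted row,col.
lane 1->1/4=0, 1 mod 4=1
i=0  r:0+0->0  c:2·1+0->2

0,2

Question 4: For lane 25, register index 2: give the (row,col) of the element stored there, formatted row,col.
L=25⇒gr=25>>2=6, th=25&3=1
[2]⇒row 6+8=14  col 1·2+0=2

14,2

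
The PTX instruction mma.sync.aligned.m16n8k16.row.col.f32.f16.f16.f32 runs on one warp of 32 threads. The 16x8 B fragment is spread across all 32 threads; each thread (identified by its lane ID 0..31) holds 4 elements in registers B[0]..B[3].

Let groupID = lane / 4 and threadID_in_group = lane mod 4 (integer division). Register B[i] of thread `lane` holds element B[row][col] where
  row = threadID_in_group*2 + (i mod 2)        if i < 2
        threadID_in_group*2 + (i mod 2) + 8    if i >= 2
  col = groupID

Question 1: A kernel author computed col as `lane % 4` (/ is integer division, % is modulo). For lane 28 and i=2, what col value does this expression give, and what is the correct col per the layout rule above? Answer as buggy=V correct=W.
`lane % 4`[28,2]→0
lane 28→28/4=7, 28 mod 4=0
i=2  r:2·0+0+8→8  c:7
col: 0 vs 7

buggy=0 correct=7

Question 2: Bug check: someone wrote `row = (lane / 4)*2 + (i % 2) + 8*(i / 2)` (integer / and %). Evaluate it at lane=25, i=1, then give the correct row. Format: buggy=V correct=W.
buggy=13 correct=3

`(lane / 4)*2 + (i % 2) + 8*(i / 2)`[25,1]→13
lane 25: G=6 (25/4), T=1 (25%4)
i=1: r=1*2+1+0=3, c=G=6
row: 13 vs 3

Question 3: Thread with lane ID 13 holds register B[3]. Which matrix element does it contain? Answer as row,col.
13: G=3,T=1
[3] (1*2+1+8,3) = (11,3)

11,3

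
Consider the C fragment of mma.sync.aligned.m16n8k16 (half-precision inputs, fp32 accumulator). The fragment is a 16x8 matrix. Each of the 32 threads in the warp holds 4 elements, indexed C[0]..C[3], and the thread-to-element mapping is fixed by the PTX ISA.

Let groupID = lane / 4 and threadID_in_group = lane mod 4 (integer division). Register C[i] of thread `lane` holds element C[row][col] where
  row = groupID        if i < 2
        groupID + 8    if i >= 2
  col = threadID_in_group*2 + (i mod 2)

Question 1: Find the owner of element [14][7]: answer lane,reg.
r=14→G=6,rhi=1  c=7→T=3,p=1
L=6*4+3=27  i=1*2+1=3

27,3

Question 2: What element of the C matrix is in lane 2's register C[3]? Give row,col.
lane 2->2/4=0, 2 mod 4=2
i=3  r:0+8->8  c:2·2+1->5

8,5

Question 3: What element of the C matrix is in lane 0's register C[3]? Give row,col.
8,1

L=0→G=0>>2=0, T=0&3=0
[3]→row 0+8=8  col 0·2+1=1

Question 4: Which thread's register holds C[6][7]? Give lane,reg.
27,1

r:6=>grp=6,rB=0  c:7=>tig=3,lo=1
L=6*4+3=27  i=0*2+1=1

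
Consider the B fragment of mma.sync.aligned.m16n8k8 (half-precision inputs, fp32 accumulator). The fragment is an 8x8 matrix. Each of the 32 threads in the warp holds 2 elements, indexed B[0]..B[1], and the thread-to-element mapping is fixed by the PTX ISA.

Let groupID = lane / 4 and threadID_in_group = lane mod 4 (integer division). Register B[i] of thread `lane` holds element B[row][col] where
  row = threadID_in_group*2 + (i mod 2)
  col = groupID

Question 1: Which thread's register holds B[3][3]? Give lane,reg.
13,1

c=3→G=3  r=3→T=1,p=1
L=3*4+1=13  i=1=1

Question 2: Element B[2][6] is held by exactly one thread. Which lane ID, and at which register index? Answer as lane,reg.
25,0

c=6⇒gr=6  r=2⇒th=1,odd=0
L=6*4+1=25  i=0=0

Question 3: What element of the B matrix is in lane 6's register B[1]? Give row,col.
5,1

L=6⇒gr=6>>2=1, th=6&3=2
[1]⇒row 2·2+1=5  col gr=1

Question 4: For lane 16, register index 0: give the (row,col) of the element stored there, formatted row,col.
0,4

L=16⇒gr=16>>2=4, th=16&3=0
[0]⇒row 0·2+0=0  col gr=4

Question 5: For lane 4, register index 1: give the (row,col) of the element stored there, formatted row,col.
1,1

L=4->gid=4>>2=1, tid=4&3=0
[1]->row 0·2+1=1  col gid=1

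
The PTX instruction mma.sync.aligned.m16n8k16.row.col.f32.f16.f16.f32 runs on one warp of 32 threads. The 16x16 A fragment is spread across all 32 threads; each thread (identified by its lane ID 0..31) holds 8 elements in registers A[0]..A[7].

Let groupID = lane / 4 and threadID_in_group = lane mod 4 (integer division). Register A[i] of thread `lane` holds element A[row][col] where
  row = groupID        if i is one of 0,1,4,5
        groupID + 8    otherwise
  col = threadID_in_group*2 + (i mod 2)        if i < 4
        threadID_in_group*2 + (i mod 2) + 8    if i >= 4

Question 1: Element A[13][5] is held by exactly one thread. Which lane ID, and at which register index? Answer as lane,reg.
22,3

r:13=>grp=5,rB=1  c:5=>cB=0,tig=2,lo=1
L=5*4+2=22  i=0*4+1*2+1=3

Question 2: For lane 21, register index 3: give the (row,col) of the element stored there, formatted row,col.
lane 21: gid=5 (21/4), tid=1 (21%4)
i=3: r=5+8=13, c=1*2+1+0=3

13,3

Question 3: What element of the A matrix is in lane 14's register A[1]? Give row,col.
3,5

14: gr=3,th=2
[1] (3+0,2*2+1+0) = (3,5)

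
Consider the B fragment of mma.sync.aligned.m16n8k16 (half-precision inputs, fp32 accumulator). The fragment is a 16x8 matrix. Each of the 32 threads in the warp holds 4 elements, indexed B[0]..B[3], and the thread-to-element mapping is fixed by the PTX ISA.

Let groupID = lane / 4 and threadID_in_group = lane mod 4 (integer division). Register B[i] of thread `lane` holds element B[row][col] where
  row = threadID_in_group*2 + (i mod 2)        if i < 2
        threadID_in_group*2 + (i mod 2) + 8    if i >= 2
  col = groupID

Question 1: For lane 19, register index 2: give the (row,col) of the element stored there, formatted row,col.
14,4

L=19->g=19>>2=4, t=19&3=3
[2]->row 3·2+0+8=14  col g=4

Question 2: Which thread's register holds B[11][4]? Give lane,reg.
17,3

c: 4->gid=4  r: 11->r8=1,tid=1,i&1=1
L=4*4+1=17  i=1*2+1=3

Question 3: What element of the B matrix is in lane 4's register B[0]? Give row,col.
lane 4=>4/4=1, 4 mod 4=0
i=0  r:2·0+0+0=>0  c:1

0,1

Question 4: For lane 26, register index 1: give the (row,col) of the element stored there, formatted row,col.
5,6

lane 26: gid=6 (26/4), tid=2 (26%4)
i=1: r=2*2+1+0=5, c=gid=6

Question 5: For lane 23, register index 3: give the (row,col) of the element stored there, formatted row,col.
15,5

lane 23=>23/4=5, 23 mod 4=3
i=3  r:2·3+1+8=>15  c:5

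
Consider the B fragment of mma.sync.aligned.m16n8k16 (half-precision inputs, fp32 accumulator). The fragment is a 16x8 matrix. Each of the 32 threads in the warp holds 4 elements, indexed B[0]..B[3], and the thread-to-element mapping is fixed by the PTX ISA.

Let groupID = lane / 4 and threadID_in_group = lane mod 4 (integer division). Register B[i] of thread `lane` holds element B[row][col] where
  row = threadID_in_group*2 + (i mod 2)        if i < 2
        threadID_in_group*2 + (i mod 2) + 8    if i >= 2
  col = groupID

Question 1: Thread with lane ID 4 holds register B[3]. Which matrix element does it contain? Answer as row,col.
9,1

lane 4->4/4=1, 4 mod 4=0
i=3  r:2·0+1+8->9  c:1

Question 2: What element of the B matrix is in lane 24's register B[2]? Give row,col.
8,6

24: grp=6,tig=0
[2] (0*2+0+8,6) = (8,6)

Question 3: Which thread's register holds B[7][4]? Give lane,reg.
c=4⇒gr=4  r=7⇒Rb=0,th=3,odd=1
L=4*4+3=19  i=0*2+1=1

19,1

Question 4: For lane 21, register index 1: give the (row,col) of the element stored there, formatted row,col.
3,5

lane 21: grp=5 (21/4), tig=1 (21%4)
i=1: r=1*2+1+0=3, c=grp=5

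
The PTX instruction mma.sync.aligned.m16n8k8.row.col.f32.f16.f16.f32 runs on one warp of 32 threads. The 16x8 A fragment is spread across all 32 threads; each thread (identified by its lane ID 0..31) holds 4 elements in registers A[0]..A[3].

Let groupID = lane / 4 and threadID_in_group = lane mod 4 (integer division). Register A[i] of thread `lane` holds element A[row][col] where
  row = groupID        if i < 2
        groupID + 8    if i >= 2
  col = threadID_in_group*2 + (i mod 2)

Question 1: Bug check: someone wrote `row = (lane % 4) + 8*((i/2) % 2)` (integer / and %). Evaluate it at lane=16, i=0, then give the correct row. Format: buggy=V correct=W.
buggy=0 correct=4

`(lane % 4) + 8*((i/2) % 2)`[16,0]->0
lane 16: g=4 (16/4), t=0 (16%4)
i=0: r=4+0=4, c=0*2+0=0
row: 0 vs 4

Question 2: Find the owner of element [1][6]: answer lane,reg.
r=1->g=1,rb=0  c=6->t=3,b0=0
L=1*4+3=7  i=0*2+0=0

7,0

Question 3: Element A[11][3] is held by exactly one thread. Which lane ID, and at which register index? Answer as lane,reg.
r=11->g=3,rb=1  c=3->t=1,b0=1
L=3*4+1=13  i=1*2+1=3

13,3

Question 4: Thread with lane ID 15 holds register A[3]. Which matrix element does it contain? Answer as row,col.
11,7

lane 15->15/4=3, 15 mod 4=3
i=3  r:3+8->11  c:2·3+1->7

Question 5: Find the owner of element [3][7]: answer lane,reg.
15,1

r:3=>grp=3,rB=0  c:7=>tig=3,lo=1
L=3*4+3=15  i=0*2+1=1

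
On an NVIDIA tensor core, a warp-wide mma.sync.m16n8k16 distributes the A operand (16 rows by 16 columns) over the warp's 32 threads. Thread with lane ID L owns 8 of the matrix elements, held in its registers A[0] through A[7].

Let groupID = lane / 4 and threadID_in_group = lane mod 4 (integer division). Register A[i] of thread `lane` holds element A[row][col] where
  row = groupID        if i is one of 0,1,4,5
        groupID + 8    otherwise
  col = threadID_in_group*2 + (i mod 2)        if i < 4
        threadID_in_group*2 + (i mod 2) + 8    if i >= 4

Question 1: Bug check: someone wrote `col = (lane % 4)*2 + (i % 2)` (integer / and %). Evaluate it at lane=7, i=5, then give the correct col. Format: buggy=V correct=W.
buggy=7 correct=15

`(lane % 4)*2 + (i % 2)`[7,5]=>7
lane 7=>7/4=1, 7 mod 4=3
i=5  r:1+0=>1  c:2·3+1+8=>15
col: 7 vs 15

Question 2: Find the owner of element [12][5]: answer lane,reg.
18,3

r: 12->gid=4,r8=1  c: 5->c8=0,tid=2,i&1=1
L=4*4+2=18  i=0*4+1*2+1=3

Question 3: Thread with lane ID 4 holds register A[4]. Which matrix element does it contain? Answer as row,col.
1,8

lane 4: grp=1 (4/4), tig=0 (4%4)
i=4: r=1+0=1, c=0*2+0+8=8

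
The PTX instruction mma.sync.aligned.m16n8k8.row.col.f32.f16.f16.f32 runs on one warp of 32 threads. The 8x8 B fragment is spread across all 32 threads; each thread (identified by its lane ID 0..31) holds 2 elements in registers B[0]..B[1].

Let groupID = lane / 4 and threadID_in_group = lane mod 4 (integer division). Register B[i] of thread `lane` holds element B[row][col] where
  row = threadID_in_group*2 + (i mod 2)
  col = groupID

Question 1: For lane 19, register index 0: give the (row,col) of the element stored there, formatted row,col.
lane 19: grp=4 (19/4), tig=3 (19%4)
i=0: r=3*2+0=6, c=grp=4

6,4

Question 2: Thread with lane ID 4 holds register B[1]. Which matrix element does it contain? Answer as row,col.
1,1

lane 4: G=1 (4/4), T=0 (4%4)
i=1: r=0*2+1=1, c=G=1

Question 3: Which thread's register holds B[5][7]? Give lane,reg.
30,1

c: 7->gid=7  r: 5->tid=2,i&1=1
L=7*4+2=30  i=1=1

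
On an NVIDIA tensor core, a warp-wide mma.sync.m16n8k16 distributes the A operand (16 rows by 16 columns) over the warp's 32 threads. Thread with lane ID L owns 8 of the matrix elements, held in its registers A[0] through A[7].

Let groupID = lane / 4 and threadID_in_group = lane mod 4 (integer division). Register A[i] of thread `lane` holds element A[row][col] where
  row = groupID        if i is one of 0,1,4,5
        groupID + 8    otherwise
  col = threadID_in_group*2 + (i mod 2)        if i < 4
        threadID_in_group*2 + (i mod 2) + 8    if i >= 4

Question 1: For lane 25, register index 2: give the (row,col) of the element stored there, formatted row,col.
14,2

L=25→G=25>>2=6, T=25&3=1
[2]→row 6+8=14  col 1·2+0+0=2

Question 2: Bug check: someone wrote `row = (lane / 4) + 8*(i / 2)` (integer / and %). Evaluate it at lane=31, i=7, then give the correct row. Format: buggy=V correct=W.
buggy=31 correct=15

`(lane / 4) + 8*(i / 2)`[31,7]->31
L=31->gid=31>>2=7, tid=31&3=3
[7]->row 7+8=15  col 3·2+1+8=15
row: 31 vs 15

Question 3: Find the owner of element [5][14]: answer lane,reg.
23,4

r=5⇒gr=5,Rb=0  c=14⇒Cb=1,th=3,odd=0
L=5*4+3=23  i=1*4+0*2+0=4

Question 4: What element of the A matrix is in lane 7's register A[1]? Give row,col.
1,7

L=7->gid=7>>2=1, tid=7&3=3
[1]->row 1+0=1  col 3·2+1+0=7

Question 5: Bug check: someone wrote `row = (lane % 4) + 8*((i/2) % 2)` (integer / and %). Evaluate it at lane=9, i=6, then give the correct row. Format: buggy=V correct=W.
`(lane % 4) + 8*((i/2) % 2)`[9,6]->9
lane 9->9/4=2, 9 mod 4=1
i=6  r:2+8->10  c:2·1+0+8->10
row: 9 vs 10

buggy=9 correct=10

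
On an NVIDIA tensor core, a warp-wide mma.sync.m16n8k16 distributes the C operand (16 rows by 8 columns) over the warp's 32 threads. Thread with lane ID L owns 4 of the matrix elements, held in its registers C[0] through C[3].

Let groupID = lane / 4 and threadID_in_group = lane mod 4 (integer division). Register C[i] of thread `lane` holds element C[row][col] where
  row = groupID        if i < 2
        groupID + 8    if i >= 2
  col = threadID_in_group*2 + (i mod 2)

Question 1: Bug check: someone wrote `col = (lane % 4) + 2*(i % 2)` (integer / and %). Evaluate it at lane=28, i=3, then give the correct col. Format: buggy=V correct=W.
`(lane % 4) + 2*(i % 2)`[28,3]=>2
lane 28=>28/4=7, 28 mod 4=0
i=3  r:7+8=>15  c:2·0+1=>1
col: 2 vs 1

buggy=2 correct=1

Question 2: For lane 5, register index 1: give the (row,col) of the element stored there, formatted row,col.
L=5=>grp=5>>2=1, tig=5&3=1
[1]=>row 1+0=1  col 1·2+1=3

1,3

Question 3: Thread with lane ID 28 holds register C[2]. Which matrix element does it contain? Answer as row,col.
15,0

lane 28: G=7 (28/4), T=0 (28%4)
i=2: r=7+8=15, c=0*2+0=0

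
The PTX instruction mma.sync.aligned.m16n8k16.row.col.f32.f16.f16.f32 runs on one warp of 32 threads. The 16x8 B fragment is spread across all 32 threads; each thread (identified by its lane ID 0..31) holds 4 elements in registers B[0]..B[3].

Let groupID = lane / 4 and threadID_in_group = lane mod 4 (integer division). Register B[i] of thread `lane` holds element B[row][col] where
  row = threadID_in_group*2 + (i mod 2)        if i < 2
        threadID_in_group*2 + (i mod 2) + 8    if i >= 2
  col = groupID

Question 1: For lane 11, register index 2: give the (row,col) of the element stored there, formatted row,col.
11: gr=2,th=3
[2] (3*2+0+8,2) = (14,2)

14,2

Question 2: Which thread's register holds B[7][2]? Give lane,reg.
c: 2->gid=2  r: 7->r8=0,tid=3,i&1=1
L=2*4+3=11  i=0*2+1=1

11,1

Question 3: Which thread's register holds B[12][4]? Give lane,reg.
18,2

c=4⇒gr=4  r=12⇒Rb=1,th=2,odd=0
L=4*4+2=18  i=1*2+0=2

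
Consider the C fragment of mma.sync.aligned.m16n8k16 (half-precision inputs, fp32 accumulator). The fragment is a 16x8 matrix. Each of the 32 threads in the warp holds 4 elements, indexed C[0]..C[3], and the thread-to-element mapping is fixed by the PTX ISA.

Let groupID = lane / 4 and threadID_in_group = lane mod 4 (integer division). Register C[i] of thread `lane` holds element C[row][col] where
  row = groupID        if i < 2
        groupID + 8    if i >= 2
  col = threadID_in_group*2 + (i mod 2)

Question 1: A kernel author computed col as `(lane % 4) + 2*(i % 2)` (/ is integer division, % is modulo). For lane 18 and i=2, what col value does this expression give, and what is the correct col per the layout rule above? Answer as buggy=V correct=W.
`(lane % 4) + 2*(i % 2)`[18,2]⇒2
L=18⇒gr=18>>2=4, th=18&3=2
[2]⇒row 4+8=12  col 2·2+0=4
col: 2 vs 4

buggy=2 correct=4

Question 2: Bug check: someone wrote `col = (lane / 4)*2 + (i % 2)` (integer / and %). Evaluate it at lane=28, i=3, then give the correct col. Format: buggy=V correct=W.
`(lane / 4)*2 + (i % 2)`[28,3]=>15
28: grp=7,tig=0
[3] (7+8,0*2+1) = (15,1)
col: 15 vs 1

buggy=15 correct=1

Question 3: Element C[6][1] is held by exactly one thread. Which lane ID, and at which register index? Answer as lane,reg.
24,1

r:6=>grp=6,rB=0  c:1=>tig=0,lo=1
L=6*4+0=24  i=0*2+1=1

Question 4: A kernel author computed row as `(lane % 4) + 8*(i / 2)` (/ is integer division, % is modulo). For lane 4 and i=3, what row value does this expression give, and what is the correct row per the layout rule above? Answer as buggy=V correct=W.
`(lane % 4) + 8*(i / 2)`[4,3]=>8
4: grp=1,tig=0
[3] (1+8,0*2+1) = (9,1)
row: 8 vs 9

buggy=8 correct=9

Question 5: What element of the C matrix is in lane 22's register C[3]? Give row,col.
lane 22→22/4=5, 22 mod 4=2
i=3  r:5+8→13  c:2·2+1→5

13,5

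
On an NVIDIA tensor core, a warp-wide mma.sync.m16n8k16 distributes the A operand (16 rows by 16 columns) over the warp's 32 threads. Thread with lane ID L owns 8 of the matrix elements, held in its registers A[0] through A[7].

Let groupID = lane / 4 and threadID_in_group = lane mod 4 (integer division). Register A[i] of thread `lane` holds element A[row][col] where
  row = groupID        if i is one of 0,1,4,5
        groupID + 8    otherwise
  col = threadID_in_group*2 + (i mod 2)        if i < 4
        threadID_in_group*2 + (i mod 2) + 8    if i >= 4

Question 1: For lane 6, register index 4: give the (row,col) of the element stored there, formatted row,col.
lane 6->6/4=1, 6 mod 4=2
i=4  r:1+0->1  c:2·2+0+8->12

1,12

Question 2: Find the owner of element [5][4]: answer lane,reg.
22,0

r: 5->gid=5,r8=0  c: 4->c8=0,tid=2,i&1=0
L=5*4+2=22  i=0*4+0*2+0=0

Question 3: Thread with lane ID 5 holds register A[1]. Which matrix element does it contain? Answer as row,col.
1,3

L=5=>grp=5>>2=1, tig=5&3=1
[1]=>row 1+0=1  col 1·2+1+0=3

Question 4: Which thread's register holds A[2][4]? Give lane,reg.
10,0

r: 2->gid=2,r8=0  c: 4->c8=0,tid=2,i&1=0
L=2*4+2=10  i=0*4+0*2+0=0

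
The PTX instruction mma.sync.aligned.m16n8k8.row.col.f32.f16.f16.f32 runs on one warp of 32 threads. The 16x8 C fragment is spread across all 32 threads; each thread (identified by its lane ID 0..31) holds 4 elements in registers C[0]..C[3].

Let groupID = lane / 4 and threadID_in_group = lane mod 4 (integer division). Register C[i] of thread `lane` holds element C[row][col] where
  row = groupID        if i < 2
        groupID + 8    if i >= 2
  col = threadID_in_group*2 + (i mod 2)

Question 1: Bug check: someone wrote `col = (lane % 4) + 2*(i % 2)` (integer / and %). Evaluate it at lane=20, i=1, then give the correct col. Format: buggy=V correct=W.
`(lane % 4) + 2*(i % 2)`[20,1]->2
L=20->g=20>>2=5, t=20&3=0
[1]->row 5+0=5  col 0·2+1=1
col: 2 vs 1

buggy=2 correct=1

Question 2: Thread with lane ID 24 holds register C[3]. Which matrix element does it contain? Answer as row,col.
14,1

L=24⇒gr=24>>2=6, th=24&3=0
[3]⇒row 6+8=14  col 0·2+1=1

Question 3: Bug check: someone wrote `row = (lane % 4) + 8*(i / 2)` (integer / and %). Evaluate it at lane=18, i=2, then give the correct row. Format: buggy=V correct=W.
buggy=10 correct=12

`(lane % 4) + 8*(i / 2)`[18,2]=>10
L=18=>grp=18>>2=4, tig=18&3=2
[2]=>row 4+8=12  col 2·2+0=4
row: 10 vs 12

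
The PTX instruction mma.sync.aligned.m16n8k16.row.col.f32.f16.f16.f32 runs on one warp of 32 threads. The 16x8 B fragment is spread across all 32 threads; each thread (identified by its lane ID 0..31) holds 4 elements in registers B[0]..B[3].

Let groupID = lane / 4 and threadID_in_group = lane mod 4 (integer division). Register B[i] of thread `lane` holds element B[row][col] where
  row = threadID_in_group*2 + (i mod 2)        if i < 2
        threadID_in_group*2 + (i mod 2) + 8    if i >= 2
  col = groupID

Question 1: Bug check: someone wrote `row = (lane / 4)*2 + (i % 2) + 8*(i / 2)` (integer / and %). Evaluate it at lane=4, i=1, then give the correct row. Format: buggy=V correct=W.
`(lane / 4)*2 + (i % 2) + 8*(i / 2)`[4,1]->3
L=4->g=4>>2=1, t=4&3=0
[1]->row 0·2+1+0=1  col g=1
row: 3 vs 1

buggy=3 correct=1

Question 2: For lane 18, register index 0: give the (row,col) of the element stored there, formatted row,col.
lane 18: grp=4 (18/4), tig=2 (18%4)
i=0: r=2*2+0+0=4, c=grp=4

4,4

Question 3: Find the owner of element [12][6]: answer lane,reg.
26,2

c=6⇒gr=6  r=12⇒Rb=1,th=2,odd=0
L=6*4+2=26  i=1*2+0=2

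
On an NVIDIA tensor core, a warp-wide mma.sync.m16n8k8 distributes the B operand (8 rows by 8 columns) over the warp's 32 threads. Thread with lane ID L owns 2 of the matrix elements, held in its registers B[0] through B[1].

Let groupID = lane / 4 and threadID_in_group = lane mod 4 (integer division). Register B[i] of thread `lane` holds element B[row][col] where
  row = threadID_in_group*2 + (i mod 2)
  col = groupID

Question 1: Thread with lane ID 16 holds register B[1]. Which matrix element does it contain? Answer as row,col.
1,4

lane 16→16/4=4, 16 mod 4=0
i=1  r:2·0+1→1  c:4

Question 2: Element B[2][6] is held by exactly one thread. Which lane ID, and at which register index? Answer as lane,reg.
c: 6->gid=6  r: 2->tid=1,i&1=0
L=6*4+1=25  i=0=0

25,0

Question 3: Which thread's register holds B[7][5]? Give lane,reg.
c=5⇒gr=5  r=7⇒th=3,odd=1
L=5*4+3=23  i=1=1

23,1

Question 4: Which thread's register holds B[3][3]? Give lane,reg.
13,1

c:3=>grp=3  r:3=>tig=1,lo=1
L=3*4+1=13  i=1=1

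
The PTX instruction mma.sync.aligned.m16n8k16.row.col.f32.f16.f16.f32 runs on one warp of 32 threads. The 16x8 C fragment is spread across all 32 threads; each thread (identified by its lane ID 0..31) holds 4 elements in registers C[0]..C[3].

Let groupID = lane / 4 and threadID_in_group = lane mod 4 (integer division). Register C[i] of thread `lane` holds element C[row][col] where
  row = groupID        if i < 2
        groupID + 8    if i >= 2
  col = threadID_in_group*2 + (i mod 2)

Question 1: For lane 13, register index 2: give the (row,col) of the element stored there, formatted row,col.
11,2

lane 13->13/4=3, 13 mod 4=1
i=2  r:3+8->11  c:2·1+0->2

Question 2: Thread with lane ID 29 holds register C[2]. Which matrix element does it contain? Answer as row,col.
lane 29->29/4=7, 29 mod 4=1
i=2  r:7+8->15  c:2·1+0->2

15,2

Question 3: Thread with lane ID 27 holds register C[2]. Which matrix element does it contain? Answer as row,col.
lane 27: G=6 (27/4), T=3 (27%4)
i=2: r=6+8=14, c=3*2+0=6

14,6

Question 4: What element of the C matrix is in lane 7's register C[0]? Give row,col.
1,6

L=7→G=7>>2=1, T=7&3=3
[0]→row 1+0=1  col 3·2+0=6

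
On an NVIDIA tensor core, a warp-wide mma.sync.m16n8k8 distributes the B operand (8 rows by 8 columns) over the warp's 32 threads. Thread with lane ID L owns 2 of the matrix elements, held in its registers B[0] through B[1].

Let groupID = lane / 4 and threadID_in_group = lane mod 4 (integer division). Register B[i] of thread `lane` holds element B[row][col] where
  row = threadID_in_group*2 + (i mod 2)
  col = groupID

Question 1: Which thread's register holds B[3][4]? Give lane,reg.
c=4⇒gr=4  r=3⇒th=1,odd=1
L=4*4+1=17  i=1=1

17,1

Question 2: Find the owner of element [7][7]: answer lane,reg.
31,1

c=7→G=7  r=7→T=3,p=1
L=7*4+3=31  i=1=1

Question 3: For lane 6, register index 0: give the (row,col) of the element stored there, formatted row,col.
L=6->gid=6>>2=1, tid=6&3=2
[0]->row 2·2+0=4  col gid=1

4,1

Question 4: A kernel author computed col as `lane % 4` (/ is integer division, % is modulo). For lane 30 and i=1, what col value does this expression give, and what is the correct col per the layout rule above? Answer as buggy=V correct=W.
`lane % 4`[30,1]->2
lane 30->30/4=7, 30 mod 4=2
i=1  r:2·2+1->5  c:7
col: 2 vs 7

buggy=2 correct=7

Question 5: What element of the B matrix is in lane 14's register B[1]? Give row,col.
5,3

lane 14: gr=3 (14/4), th=2 (14%4)
i=1: r=2*2+1=5, c=gr=3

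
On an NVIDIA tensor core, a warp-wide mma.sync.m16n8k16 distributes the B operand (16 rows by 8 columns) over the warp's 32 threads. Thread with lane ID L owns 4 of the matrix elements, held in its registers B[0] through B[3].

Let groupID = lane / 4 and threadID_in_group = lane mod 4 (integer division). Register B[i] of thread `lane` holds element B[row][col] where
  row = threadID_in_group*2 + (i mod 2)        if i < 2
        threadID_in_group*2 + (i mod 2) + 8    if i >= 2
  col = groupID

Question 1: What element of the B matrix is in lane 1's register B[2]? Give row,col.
10,0

lane 1: G=0 (1/4), T=1 (1%4)
i=2: r=1*2+0+8=10, c=G=0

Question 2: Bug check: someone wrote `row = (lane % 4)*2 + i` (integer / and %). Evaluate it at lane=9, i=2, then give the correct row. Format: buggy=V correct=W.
`(lane % 4)*2 + i`[9,2]=>4
L=9=>grp=9>>2=2, tig=9&3=1
[2]=>row 1·2+0+8=10  col grp=2
row: 4 vs 10

buggy=4 correct=10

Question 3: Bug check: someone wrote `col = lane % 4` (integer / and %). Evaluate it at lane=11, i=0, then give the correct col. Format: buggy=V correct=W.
`lane % 4`[11,0]->3
L=11->gid=11>>2=2, tid=11&3=3
[0]->row 3·2+0+0=6  col gid=2
col: 3 vs 2

buggy=3 correct=2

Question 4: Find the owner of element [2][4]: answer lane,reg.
17,0

c=4⇒gr=4  r=2⇒Rb=0,th=1,odd=0
L=4*4+1=17  i=0*2+0=0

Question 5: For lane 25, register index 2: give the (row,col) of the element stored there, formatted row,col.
lane 25: gr=6 (25/4), th=1 (25%4)
i=2: r=1*2+0+8=10, c=gr=6

10,6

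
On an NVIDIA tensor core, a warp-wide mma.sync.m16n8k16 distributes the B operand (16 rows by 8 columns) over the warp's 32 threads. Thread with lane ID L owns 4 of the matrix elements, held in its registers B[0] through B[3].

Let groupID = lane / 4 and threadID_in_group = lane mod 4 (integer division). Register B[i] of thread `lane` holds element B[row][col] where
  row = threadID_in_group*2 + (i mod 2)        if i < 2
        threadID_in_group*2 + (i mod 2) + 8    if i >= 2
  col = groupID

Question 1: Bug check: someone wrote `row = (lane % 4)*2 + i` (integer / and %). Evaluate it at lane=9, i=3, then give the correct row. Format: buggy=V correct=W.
buggy=5 correct=11

`(lane % 4)*2 + i`[9,3]→5
lane 9: G=2 (9/4), T=1 (9%4)
i=3: r=1*2+1+8=11, c=G=2
row: 5 vs 11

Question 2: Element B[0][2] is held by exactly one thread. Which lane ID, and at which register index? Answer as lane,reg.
8,0

c: 2->gid=2  r: 0->r8=0,tid=0,i&1=0
L=2*4+0=8  i=0*2+0=0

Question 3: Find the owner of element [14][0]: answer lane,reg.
3,2

c=0->g=0  r=14->rb=1,t=3,b0=0
L=0*4+3=3  i=1*2+0=2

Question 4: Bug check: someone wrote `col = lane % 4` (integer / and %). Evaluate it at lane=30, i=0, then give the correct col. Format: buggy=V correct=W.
buggy=2 correct=7

`lane % 4`[30,0]=>2
lane 30: grp=7 (30/4), tig=2 (30%4)
i=0: r=2*2+0+0=4, c=grp=7
col: 2 vs 7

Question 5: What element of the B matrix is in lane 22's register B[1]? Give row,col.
lane 22: gr=5 (22/4), th=2 (22%4)
i=1: r=2*2+1+0=5, c=gr=5

5,5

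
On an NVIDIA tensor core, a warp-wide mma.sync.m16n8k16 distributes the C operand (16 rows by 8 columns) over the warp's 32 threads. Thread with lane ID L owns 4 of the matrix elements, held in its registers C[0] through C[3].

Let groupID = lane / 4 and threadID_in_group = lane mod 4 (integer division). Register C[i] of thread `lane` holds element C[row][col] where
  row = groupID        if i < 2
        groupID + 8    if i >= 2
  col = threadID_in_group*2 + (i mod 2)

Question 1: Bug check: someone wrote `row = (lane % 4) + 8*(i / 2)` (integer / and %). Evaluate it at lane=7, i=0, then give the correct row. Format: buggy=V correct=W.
`(lane % 4) + 8*(i / 2)`[7,0]→3
L=7→G=7>>2=1, T=7&3=3
[0]→row 1+0=1  col 3·2+0=6
row: 3 vs 1

buggy=3 correct=1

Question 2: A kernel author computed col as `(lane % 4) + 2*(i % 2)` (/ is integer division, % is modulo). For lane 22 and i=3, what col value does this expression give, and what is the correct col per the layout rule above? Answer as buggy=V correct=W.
buggy=4 correct=5

`(lane % 4) + 2*(i % 2)`[22,3]->4
L=22->gid=22>>2=5, tid=22&3=2
[3]->row 5+8=13  col 2·2+1=5
col: 4 vs 5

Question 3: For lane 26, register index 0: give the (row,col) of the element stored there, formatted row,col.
6,4

L=26->g=26>>2=6, t=26&3=2
[0]->row 6+0=6  col 2·2+0=4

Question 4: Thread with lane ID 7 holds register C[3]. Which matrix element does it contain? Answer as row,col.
lane 7->7/4=1, 7 mod 4=3
i=3  r:1+8->9  c:2·3+1->7

9,7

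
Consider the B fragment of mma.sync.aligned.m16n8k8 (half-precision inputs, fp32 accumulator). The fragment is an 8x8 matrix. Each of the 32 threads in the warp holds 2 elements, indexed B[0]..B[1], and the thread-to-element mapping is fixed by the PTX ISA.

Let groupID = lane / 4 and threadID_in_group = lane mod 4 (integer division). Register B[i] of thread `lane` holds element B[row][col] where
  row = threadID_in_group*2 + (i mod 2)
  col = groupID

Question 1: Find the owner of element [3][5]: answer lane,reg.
21,1

c=5→G=5  r=3→T=1,p=1
L=5*4+1=21  i=1=1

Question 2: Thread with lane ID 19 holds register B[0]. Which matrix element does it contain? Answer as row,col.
6,4

L=19⇒gr=19>>2=4, th=19&3=3
[0]⇒row 3·2+0=6  col gr=4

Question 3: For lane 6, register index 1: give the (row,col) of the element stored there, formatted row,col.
5,1

L=6→G=6>>2=1, T=6&3=2
[1]→row 2·2+1=5  col G=1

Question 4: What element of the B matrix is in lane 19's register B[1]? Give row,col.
7,4

L=19->g=19>>2=4, t=19&3=3
[1]->row 3·2+1=7  col g=4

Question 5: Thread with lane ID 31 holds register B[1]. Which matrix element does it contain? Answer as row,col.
7,7

lane 31: grp=7 (31/4), tig=3 (31%4)
i=1: r=3*2+1=7, c=grp=7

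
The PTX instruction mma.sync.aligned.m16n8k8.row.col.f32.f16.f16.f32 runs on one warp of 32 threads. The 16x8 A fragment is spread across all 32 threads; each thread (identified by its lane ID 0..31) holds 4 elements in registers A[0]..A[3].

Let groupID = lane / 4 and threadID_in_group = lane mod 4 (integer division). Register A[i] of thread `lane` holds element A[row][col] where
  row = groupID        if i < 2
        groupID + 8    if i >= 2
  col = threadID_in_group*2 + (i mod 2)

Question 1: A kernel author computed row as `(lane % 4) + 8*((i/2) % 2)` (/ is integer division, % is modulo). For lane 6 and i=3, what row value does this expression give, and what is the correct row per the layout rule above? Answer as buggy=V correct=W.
buggy=10 correct=9

`(lane % 4) + 8*((i/2) % 2)`[6,3]⇒10
lane 6: gr=1 (6/4), th=2 (6%4)
i=3: r=1+8=9, c=2*2+1=5
row: 10 vs 9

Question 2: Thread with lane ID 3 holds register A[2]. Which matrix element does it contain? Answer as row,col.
L=3⇒gr=3>>2=0, th=3&3=3
[2]⇒row 0+8=8  col 3·2+0=6

8,6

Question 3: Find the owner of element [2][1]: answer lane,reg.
8,1

r=2→G=2,rhi=0  c=1→T=0,p=1
L=2*4+0=8  i=0*2+1=1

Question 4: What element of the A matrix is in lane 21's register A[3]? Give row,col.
13,3

lane 21: gr=5 (21/4), th=1 (21%4)
i=3: r=5+8=13, c=1*2+1=3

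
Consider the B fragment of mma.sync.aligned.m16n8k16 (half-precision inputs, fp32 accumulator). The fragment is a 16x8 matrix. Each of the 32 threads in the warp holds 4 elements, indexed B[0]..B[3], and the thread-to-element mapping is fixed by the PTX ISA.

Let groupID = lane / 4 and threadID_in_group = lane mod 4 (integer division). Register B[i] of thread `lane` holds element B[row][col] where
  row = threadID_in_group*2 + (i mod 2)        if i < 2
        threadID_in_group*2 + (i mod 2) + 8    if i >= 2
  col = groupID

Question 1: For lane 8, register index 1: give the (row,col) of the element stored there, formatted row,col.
lane 8=>8/4=2, 8 mod 4=0
i=1  r:2·0+1+0=>1  c:2

1,2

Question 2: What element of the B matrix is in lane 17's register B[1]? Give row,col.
3,4

17: g=4,t=1
[1] (1*2+1+0,4) = (3,4)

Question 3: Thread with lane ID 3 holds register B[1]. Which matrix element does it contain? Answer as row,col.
lane 3: G=0 (3/4), T=3 (3%4)
i=1: r=3*2+1+0=7, c=G=0

7,0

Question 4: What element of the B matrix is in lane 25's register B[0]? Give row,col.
lane 25=>25/4=6, 25 mod 4=1
i=0  r:2·1+0+0=>2  c:6

2,6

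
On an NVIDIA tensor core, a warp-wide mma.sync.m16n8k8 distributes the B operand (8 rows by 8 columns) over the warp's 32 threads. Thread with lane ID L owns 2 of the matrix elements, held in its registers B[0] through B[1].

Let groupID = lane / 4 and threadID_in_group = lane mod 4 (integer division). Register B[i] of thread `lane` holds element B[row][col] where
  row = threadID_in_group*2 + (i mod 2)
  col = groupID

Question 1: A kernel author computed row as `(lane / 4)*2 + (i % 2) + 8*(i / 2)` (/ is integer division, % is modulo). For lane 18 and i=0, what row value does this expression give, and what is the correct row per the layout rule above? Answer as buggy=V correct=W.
`(lane / 4)*2 + (i % 2) + 8*(i / 2)`[18,0]=>8
18: grp=4,tig=2
[0] (2*2+0,4) = (4,4)
row: 8 vs 4

buggy=8 correct=4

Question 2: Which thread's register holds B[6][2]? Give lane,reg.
c=2→G=2  r=6→T=3,p=0
L=2*4+3=11  i=0=0

11,0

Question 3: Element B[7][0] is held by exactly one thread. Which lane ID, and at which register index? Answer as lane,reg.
3,1

c=0→G=0  r=7→T=3,p=1
L=0*4+3=3  i=1=1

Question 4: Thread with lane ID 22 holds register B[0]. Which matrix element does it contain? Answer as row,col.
L=22=>grp=22>>2=5, tig=22&3=2
[0]=>row 2·2+0=4  col grp=5

4,5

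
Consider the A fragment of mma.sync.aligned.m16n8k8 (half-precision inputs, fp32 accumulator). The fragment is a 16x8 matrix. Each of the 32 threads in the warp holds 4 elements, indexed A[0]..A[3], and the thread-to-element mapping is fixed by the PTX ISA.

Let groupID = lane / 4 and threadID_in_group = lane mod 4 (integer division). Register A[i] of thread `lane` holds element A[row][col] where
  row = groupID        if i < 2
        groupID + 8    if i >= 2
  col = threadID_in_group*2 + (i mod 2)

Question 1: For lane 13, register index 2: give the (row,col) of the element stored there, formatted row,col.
13: G=3,T=1
[2] (3+8,1*2+0) = (11,2)

11,2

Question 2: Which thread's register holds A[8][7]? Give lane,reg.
r: 8->gid=0,r8=1  c: 7->tid=3,i&1=1
L=0*4+3=3  i=1*2+1=3

3,3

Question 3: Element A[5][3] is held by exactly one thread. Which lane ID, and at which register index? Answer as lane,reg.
r=5→G=5,rhi=0  c=3→T=1,p=1
L=5*4+1=21  i=0*2+1=1

21,1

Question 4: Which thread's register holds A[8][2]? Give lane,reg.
1,2

r=8->g=0,rb=1  c=2->t=1,b0=0
L=0*4+1=1  i=1*2+0=2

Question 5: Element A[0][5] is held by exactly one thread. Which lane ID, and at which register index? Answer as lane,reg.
r=0→G=0,rhi=0  c=5→T=2,p=1
L=0*4+2=2  i=0*2+1=1

2,1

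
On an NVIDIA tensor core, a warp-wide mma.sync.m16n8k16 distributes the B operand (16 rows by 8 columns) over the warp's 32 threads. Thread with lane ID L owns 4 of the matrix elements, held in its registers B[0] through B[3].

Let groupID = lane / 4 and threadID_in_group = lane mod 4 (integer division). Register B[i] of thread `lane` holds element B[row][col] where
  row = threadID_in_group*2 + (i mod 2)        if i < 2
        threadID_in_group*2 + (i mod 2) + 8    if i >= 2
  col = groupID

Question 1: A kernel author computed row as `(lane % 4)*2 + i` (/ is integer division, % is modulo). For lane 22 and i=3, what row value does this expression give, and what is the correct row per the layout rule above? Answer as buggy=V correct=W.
`(lane % 4)*2 + i`[22,3]->7
22: g=5,t=2
[3] (2*2+1+8,5) = (13,5)
row: 7 vs 13

buggy=7 correct=13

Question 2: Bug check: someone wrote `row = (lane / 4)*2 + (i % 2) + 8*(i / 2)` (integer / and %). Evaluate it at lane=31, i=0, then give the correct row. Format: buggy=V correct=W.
buggy=14 correct=6

`(lane / 4)*2 + (i % 2) + 8*(i / 2)`[31,0]->14
lane 31: gid=7 (31/4), tid=3 (31%4)
i=0: r=3*2+0+0=6, c=gid=7
row: 14 vs 6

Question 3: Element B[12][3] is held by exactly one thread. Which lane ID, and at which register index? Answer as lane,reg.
14,2

c=3→G=3  r=12→rhi=1,T=2,p=0
L=3*4+2=14  i=1*2+0=2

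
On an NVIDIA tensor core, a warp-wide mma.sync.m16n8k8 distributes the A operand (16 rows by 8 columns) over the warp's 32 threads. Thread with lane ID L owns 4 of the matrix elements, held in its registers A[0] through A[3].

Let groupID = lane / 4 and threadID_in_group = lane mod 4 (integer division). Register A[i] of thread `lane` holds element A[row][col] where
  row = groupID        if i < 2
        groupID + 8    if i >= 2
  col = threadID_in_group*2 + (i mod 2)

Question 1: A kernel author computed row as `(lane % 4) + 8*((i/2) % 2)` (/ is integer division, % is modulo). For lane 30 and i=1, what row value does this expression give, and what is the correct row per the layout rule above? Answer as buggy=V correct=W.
`(lane % 4) + 8*((i/2) % 2)`[30,1]->2
lane 30->30/4=7, 30 mod 4=2
i=1  r:7+0->7  c:2·2+1->5
row: 2 vs 7

buggy=2 correct=7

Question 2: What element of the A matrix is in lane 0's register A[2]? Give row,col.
8,0

lane 0: g=0 (0/4), t=0 (0%4)
i=2: r=0+8=8, c=0*2+0=0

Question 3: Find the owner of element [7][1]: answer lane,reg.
r: 7->gid=7,r8=0  c: 1->tid=0,i&1=1
L=7*4+0=28  i=0*2+1=1

28,1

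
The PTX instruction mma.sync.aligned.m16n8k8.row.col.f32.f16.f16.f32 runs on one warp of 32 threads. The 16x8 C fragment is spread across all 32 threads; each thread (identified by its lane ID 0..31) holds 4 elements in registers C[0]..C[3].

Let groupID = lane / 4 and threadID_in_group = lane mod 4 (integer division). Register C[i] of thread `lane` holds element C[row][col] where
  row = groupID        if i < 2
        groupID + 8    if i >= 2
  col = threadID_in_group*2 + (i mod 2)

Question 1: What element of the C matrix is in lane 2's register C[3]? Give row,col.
8,5

L=2->gid=2>>2=0, tid=2&3=2
[3]->row 0+8=8  col 2·2+1=5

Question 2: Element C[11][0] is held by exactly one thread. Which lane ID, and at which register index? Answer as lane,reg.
12,2

r:11=>grp=3,rB=1  c:0=>tig=0,lo=0
L=3*4+0=12  i=1*2+0=2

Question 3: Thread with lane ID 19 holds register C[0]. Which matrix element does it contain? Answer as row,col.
4,6

19: G=4,T=3
[0] (4+0,3*2+0) = (4,6)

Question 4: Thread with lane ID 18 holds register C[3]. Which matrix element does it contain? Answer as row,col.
12,5

lane 18->18/4=4, 18 mod 4=2
i=3  r:4+8->12  c:2·2+1->5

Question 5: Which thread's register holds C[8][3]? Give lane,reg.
r: 8->gid=0,r8=1  c: 3->tid=1,i&1=1
L=0*4+1=1  i=1*2+1=3

1,3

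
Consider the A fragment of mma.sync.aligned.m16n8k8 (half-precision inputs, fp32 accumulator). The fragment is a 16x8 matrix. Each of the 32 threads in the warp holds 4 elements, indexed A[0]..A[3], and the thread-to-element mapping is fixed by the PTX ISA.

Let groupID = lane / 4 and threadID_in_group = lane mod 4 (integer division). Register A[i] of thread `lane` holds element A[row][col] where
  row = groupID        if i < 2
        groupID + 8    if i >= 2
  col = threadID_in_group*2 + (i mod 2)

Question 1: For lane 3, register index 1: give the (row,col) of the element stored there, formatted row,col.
0,7

lane 3=>3/4=0, 3 mod 4=3
i=1  r:0+0=>0  c:2·3+1=>7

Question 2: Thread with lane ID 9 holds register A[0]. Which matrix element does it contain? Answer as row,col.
2,2

9: gid=2,tid=1
[0] (2+0,1*2+0) = (2,2)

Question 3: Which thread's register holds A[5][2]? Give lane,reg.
r=5->g=5,rb=0  c=2->t=1,b0=0
L=5*4+1=21  i=0*2+0=0

21,0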